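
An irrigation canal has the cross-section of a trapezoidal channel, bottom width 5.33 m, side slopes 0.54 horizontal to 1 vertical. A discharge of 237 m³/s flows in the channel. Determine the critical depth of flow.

y_c = 4.93 m

At critical depth, Q² T / (g A³) = 1, i.e. A³/T = Q²/g = 237²/9.81 = 5726.
At y = 5.62 m: A³/T = 9114 — high.
At y = 4.1 m: A³/T = 3032 — low.
At y = 4.93 m: A³/T = 5741 — matches.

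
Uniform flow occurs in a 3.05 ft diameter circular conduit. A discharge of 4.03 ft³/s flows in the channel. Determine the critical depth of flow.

At critical depth, Q² T / (g A³) = 1, i.e. A³/T = Q²/g = 4.03²/32.2 = 0.5044.
At y = 0.461 ft: A³/T = 0.1535 — too small.
At y = 0.624 ft: A³/T = 0.5042 — close enough.

y_c = 0.624 ft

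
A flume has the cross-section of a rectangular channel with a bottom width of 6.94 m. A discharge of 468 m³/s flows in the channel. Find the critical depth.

y_c = 7.74 m

For a rectangular channel, critical depth y_c = (q²/g)^(1/3) where q = Q/b = 468/6.94 = 67.44 m²/s.
So y_c = (67.44²/9.81)^(1/3) = 7.74 m.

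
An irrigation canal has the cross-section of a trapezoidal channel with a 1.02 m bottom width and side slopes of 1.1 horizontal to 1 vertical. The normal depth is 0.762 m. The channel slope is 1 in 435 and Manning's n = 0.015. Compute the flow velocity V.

V = 1.82 m/s

With bottom width b = 1.02 m and side slope z = 1.1: A = (b + zy)y = (1.02 + 1.1×0.762)×0.762 = 1.416 m²; P = b + 2y√(1+z²) = 1.02 + 2×0.762×1.487 = 3.286 m.
Hydraulic radius R = A/P = 1.416/3.286 = 0.431 m.
From Manning's equation, V = (1/n) R^(2/3) S^(1/2) = (1/0.015) × 0.431^(2/3) × 0.002299^(1/2) = 1.82 m/s.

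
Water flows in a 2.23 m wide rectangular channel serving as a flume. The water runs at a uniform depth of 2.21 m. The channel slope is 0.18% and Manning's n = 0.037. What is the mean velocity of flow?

V = 0.939 m/s

Flow area A = b·y = 2.23 × 2.21 = 4.928 m². Wetted perimeter P = b + 2y = 2.23 + 2×2.21 = 6.65 m.
Hydraulic radius R = A/P = 4.928/6.65 = 0.7411 m.
From Manning's equation, V = (1/n) R^(2/3) S^(1/2) = (1/0.037) × 0.7411^(2/3) × 0.0018^(1/2) = 0.939 m/s.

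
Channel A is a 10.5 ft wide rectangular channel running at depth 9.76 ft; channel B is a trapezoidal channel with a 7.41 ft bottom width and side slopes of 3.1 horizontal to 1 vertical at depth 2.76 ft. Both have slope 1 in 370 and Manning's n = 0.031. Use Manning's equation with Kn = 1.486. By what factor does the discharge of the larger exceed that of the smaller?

Channel A: Flow area A = b·y = 10.5 × 9.76 = 102.5 ft². Wetted perimeter P = b + 2y = 10.5 + 2×9.76 = 30.02 ft. Hydraulic radius R = A/P = 102.5/30.02 = 3.414 ft. Q_A = (1.486/0.031)·102.5·3.414^(2/3)·√0.002703 = 579 ft³/s.
Channel B: With bottom width b = 7.41 ft and side slope z = 3.1: A = (b + zy)y = (7.41 + 3.1×2.76)×2.76 = 44.07 ft²; P = b + 2y√(1+z²) = 7.41 + 2×2.76×3.257 = 25.39 ft. Hydraulic radius R = A/P = 44.07/25.39 = 1.736 ft. Q_B = (1.486/0.031)·44.07·1.736^(2/3)·√0.002703 = 158.6 ft³/s.
The larger discharge is 579 ft³/s and the smaller is 158.6 ft³/s; the ratio is 3.65.

3.65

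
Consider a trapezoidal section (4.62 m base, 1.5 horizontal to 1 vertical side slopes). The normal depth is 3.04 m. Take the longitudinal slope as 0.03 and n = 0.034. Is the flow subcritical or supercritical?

supercritical

With bottom width b = 4.62 m and side slope z = 1.5: A = (b + zy)y = (4.62 + 1.5×3.04)×3.04 = 27.91 m²; P = b + 2y√(1+z²) = 4.62 + 2×3.04×1.803 = 15.58 m.
Hydraulic radius R = A/P = 27.91/15.58 = 1.791 m.
V = (1/n) R^(2/3) √S = (1/0.034) × 1.791^(2/3) × √0.03 = 7.513 m/s. Hydraulic depth D_h = A/T = 27.91/13.74 = 2.031 m.
Froude number Fr = V/√(g·D_h) = 7.513/√(9.81×2.031) = 1.68, which is greater than 1, so the flow is supercritical.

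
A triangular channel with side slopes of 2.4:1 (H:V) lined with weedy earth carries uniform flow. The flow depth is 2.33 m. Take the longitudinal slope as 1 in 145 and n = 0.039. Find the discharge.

Q = 29.1 m³/s

For a triangular section with side slope z = 2.4: A = zy² = 2.4×2.33² = 13.03 m²; P = 2y√(1+z²) = 2×2.33×2.6 = 12.12 m.
Hydraulic radius R = A/P = 13.03/12.12 = 1.075 m.
Manning's equation: Q = (1/n) A R^(2/3) S^(1/2) = (1/0.039) × 13.03 × 1.075^(2/3) × 0.006897^(1/2) = 29.1 m³/s.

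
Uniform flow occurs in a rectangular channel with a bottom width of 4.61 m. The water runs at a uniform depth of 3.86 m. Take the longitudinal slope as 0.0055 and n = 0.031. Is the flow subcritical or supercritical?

Flow area A = b·y = 4.61 × 3.86 = 17.79 m². Wetted perimeter P = b + 2y = 4.61 + 2×3.86 = 12.33 m.
Hydraulic radius R = A/P = 17.79/12.33 = 1.443 m.
V = (1/n) R^(2/3) √S = (1/0.031) × 1.443^(2/3) × √0.0055 = 3.055 m/s. Hydraulic depth D_h = A/T = 17.79/4.61 = 3.86 m.
Froude number Fr = V/√(g·D_h) = 3.055/√(9.81×3.86) = 0.496, which is less than 1, so the flow is subcritical.

subcritical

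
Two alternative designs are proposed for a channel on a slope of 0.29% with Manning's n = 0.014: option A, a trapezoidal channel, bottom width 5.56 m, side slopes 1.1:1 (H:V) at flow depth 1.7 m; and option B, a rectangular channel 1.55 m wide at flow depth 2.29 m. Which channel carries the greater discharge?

channel A

Channel A: With bottom width b = 5.56 m and side slope z = 1.1: A = (b + zy)y = (5.56 + 1.1×1.7)×1.7 = 12.63 m²; P = b + 2y√(1+z²) = 5.56 + 2×1.7×1.487 = 10.61 m. Hydraulic radius R = A/P = 12.63/10.61 = 1.19 m. Q_A = (1/0.014)·12.63·1.19^(2/3)·√0.0029 = 54.56 m³/s.
Channel B: Flow area A = b·y = 1.55 × 2.29 = 3.55 m². Wetted perimeter P = b + 2y = 1.55 + 2×2.29 = 6.13 m. Hydraulic radius R = A/P = 3.55/6.13 = 0.579 m. Q_B = (1/0.014)·3.55·0.579^(2/3)·√0.0029 = 9.485 m³/s.
Q_A = 54.56 m³/s vs Q_B = 9.485 m³/s, so channel A carries more.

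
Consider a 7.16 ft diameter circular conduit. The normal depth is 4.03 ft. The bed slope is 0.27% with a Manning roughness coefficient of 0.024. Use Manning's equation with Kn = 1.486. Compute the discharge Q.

For a circular section of diameter D = 7.16 ft at depth y = 4.03 ft, the central angle is θ = 2 arccos(1 − 2y/D) = 3.394 rad. Then A = (D²/8)(θ − sin θ) = 23.35 ft² and P = Dθ/2 = 12.15 ft.
Hydraulic radius R = A/P = 23.35/12.15 = 1.922 ft.
Manning's equation: Q = (1.486/n) A R^(2/3) S^(1/2) = (1.486/0.024) × 23.35 × 1.922^(2/3) × 0.0027^(1/2) = 116 ft³/s.

Q = 116 ft³/s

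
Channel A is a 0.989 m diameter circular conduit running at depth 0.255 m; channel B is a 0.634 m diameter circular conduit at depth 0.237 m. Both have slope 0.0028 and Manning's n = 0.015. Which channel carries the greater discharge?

channel A

Channel A: For a circular section of diameter D = 0.989 m at depth y = 0.255 m, the central angle is θ = 2 arccos(1 − 2y/D) = 2.13 rad. Then A = (D²/8)(θ − sin θ) = 0.1569 m² and P = Dθ/2 = 1.053 m. Hydraulic radius R = A/P = 0.1569/1.053 = 0.1489 m. Q_A = (1/0.015)·0.1569·0.1489^(2/3)·√0.0028 = 0.1554 m³/s.
Channel B: For a circular section of diameter D = 0.634 m at depth y = 0.237 m, the central angle is θ = 2 arccos(1 − 2y/D) = 2.631 rad. Then A = (D²/8)(θ − sin θ) = 0.1077 m² and P = Dθ/2 = 0.8341 m. Hydraulic radius R = A/P = 0.1077/0.8341 = 0.1291 m. Q_B = (1/0.015)·0.1077·0.1291^(2/3)·√0.0028 = 0.09701 m³/s.
Q_A = 0.1554 m³/s vs Q_B = 0.09701 m³/s, so channel A carries more.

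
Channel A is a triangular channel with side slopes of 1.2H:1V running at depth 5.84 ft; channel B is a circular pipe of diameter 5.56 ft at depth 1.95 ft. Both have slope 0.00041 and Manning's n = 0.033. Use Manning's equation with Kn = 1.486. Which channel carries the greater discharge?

channel A

Channel A: For a triangular section with side slope z = 1.2: A = zy² = 1.2×5.84² = 40.93 ft²; P = 2y√(1+z²) = 2×5.84×1.562 = 18.24 ft. Hydraulic radius R = A/P = 40.93/18.24 = 2.243 ft. Q_A = (1.486/0.033)·40.93·2.243^(2/3)·√0.00041 = 63.95 ft³/s.
Channel B: For a circular section of diameter D = 5.56 ft at depth y = 1.95 ft, the central angle is θ = 2 arccos(1 − 2y/D) = 2.535 rad. Then A = (D²/8)(θ − sin θ) = 7.594 ft² and P = Dθ/2 = 7.048 ft. Hydraulic radius R = A/P = 7.594/7.048 = 1.078 ft. Q_B = (1.486/0.033)·7.594·1.078^(2/3)·√0.00041 = 7.278 ft³/s.
Q_A = 63.95 ft³/s vs Q_B = 7.278 ft³/s, so channel A carries more.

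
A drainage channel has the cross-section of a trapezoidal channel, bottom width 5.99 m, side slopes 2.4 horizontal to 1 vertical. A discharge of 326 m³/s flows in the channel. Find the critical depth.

y_c = 4.12 m

At critical depth, Q² T / (g A³) = 1, i.e. A³/T = Q²/g = 326²/9.81 = 10830.
At y = 4.86 m: A³/T = 21540 — over.
At y = 3.22 m: A³/T = 4019 — short.
At y = 4.12 m: A³/T = 10870 — ≈ 10830.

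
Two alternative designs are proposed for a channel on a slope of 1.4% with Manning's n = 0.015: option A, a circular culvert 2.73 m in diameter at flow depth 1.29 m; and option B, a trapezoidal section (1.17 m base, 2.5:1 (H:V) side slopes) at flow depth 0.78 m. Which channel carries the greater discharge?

Channel A: For a circular section of diameter D = 2.73 m at depth y = 1.29 m, the central angle is θ = 2 arccos(1 − 2y/D) = 3.032 rad. Then A = (D²/8)(θ − sin θ) = 2.722 m² and P = Dθ/2 = 4.138 m. Hydraulic radius R = A/P = 2.722/4.138 = 0.6578 m. Q_A = (1/0.015)·2.722·0.6578^(2/3)·√0.014 = 16.24 m³/s.
Channel B: With bottom width b = 1.17 m and side slope z = 2.5: A = (b + zy)y = (1.17 + 2.5×0.78)×0.78 = 2.434 m²; P = b + 2y√(1+z²) = 1.17 + 2×0.78×2.693 = 5.37 m. Hydraulic radius R = A/P = 2.434/5.37 = 0.4531 m. Q_B = (1/0.015)·2.434·0.4531^(2/3)·√0.014 = 11.33 m³/s.
Q_A = 16.24 m³/s vs Q_B = 11.33 m³/s, so channel A carries more.

channel A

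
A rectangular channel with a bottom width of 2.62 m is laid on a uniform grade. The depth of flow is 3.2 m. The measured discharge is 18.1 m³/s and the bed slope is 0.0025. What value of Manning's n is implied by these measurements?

n = 0.0221

Flow area A = b·y = 2.62 × 3.2 = 8.384 m². Wetted perimeter P = b + 2y = 2.62 + 2×3.2 = 9.02 m.
Hydraulic radius R = A/P = 8.384/9.02 = 0.9295 m.
Rearranging Manning's equation: n = (1/Q) A R^(2/3) S^(1/2) = (1/18.1) × 8.384 × 0.9295^(2/3) × √0.0025 = 0.0221.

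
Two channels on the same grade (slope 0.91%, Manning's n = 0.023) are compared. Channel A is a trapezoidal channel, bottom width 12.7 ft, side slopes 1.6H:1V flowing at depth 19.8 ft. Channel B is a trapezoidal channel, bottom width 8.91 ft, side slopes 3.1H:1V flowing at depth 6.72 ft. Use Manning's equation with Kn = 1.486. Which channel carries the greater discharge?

channel A

Channel A: With bottom width b = 12.7 ft and side slope z = 1.6: A = (b + zy)y = (12.7 + 1.6×19.8)×19.8 = 878.7 ft²; P = b + 2y√(1+z²) = 12.7 + 2×19.8×1.887 = 87.42 ft. Hydraulic radius R = A/P = 878.7/87.42 = 10.05 ft. Q_A = (1.486/0.023)·878.7·10.05^(2/3)·√0.0091 = 25230 ft³/s.
Channel B: With bottom width b = 8.91 ft and side slope z = 3.1: A = (b + zy)y = (8.91 + 3.1×6.72)×6.72 = 199.9 ft²; P = b + 2y√(1+z²) = 8.91 + 2×6.72×3.257 = 52.69 ft. Hydraulic radius R = A/P = 199.9/52.69 = 3.793 ft. Q_B = (1.486/0.023)·199.9·3.793^(2/3)·√0.0091 = 2996 ft³/s.
Q_A = 25230 ft³/s vs Q_B = 2996 ft³/s, so channel A carries more.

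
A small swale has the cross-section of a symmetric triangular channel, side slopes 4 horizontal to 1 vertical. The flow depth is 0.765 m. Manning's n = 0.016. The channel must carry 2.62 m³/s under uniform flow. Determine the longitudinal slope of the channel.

For a triangular section with side slope z = 4: A = zy² = 4×0.765² = 2.341 m²; P = 2y√(1+z²) = 2×0.765×4.123 = 6.308 m.
Hydraulic radius R = A/P = 2.341/6.308 = 0.3711 m.
From Manning's equation, S = [nQ / (1 A R^(2/3))]² = [0.016 × 2.62 / (1 × 2.341 × 0.3711^(2/3))]² = 0.0012.

S = 0.0012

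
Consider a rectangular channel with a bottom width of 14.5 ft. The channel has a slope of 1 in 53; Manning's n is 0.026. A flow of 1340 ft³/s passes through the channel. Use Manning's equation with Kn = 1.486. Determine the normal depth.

Manning's equation rearranged: A R^(2/3) = nQ / (1.486·√S) = 0.026 × 1340 / (1.486 × √0.01887) = 170.7.
At y = 6.08 ft: A R^(2/3) = 195.7 — high.
At y = 5.5 ft: A R^(2/3) = 170.6 — close enough.

y_n = 5.5 ft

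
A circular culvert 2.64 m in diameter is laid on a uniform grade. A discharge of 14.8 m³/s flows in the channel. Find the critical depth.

y_c = 1.74 m

At critical depth, Q² T / (g A³) = 1, i.e. A³/T = Q²/g = 14.8²/9.81 = 22.33.
Trying y = 1.29 m: A³/T = 7.113 — low.
Trying y = 1.74 m: A³/T = 22.39 — close enough.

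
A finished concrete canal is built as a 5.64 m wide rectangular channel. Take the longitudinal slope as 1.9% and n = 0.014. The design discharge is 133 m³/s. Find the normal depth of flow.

Manning's equation rearranged: A R^(2/3) = nQ / (1·√S) = 0.014 × 133 / (√0.019) = 13.51.
Trying y = 2.53 m: A R^(2/3) = 17.29 — too large.
Trying y = 1.76 m: A R^(2/3) = 10.47 — too small.
Trying y = 2.11 m: A R^(2/3) = 13.49 — close enough.

y_n = 2.11 m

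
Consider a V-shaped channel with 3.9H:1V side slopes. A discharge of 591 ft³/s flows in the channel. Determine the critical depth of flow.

y_c = 4.27 ft

At critical depth, Q² T / (g A³) = 1, i.e. A³/T = Q²/g = 591²/32.2 = 10850.
At y = 3.26 ft: A³/T = 2800 — low.
At y = 4.92 ft: A³/T = 21920 — high.
At y = 4.27 ft: A³/T = 10800 — close enough.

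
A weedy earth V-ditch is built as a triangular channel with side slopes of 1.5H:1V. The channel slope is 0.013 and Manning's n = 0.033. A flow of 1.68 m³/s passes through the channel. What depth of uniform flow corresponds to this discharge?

Manning's equation rearranged: A R^(2/3) = nQ / (1·√S) = 0.033 × 1.68 / (√0.013) = 0.4862.
Trying y = 0.994 m: A R^(2/3) = 0.8226 — over.
Trying y = 0.728 m: A R^(2/3) = 0.3585 — short.
Trying y = 0.816 m: A R^(2/3) = 0.486 — matches.

y_n = 0.816 m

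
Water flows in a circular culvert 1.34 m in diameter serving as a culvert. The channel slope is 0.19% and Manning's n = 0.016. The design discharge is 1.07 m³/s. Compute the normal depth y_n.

y_n = 0.731 m

Manning's equation rearranged: A R^(2/3) = nQ / (1·√S) = 0.016 × 1.07 / (√0.0019) = 0.3928.
Try y = 0.926 m: A R^(2/3) = 0.5599 — high.
Try y = 0.59 m: A R^(2/3) = 0.2726 — low.
Try y = 0.731 m: A R^(2/3) = 0.3932 — ≈ 0.3928.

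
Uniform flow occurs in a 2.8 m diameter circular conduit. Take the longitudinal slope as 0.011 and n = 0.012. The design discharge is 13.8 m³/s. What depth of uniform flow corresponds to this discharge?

y_n = 1.1 m

Manning's equation rearranged: A R^(2/3) = nQ / (1·√S) = 0.012 × 13.8 / (√0.011) = 1.579.
At y = 1.21 m: A R^(2/3) = 1.882 — over.
At y = 0.865 m: A R^(2/3) = 1.006 — short.
At y = 1.1 m: A R^(2/3) = 1.583 — close enough.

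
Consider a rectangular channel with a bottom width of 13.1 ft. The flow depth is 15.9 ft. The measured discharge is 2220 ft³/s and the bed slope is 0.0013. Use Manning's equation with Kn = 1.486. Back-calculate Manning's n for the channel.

n = 0.014

Flow area A = b·y = 13.1 × 15.9 = 208.3 ft². Wetted perimeter P = b + 2y = 13.1 + 2×15.9 = 44.9 ft.
Hydraulic radius R = A/P = 208.3/44.9 = 4.639 ft.
Rearranging Manning's equation: n = (1.486/Q) A R^(2/3) S^(1/2) = (1.486/2220) × 208.3 × 4.639^(2/3) × √0.0013 = 0.014.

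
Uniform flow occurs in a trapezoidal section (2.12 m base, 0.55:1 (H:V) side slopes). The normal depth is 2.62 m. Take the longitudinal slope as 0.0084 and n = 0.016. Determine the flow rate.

Q = 58.7 m³/s

With bottom width b = 2.12 m and side slope z = 0.55: A = (b + zy)y = (2.12 + 0.55×2.62)×2.62 = 9.33 m²; P = b + 2y√(1+z²) = 2.12 + 2×2.62×1.141 = 8.1 m.
Hydraulic radius R = A/P = 9.33/8.1 = 1.152 m.
Manning's equation: Q = (1/n) A R^(2/3) S^(1/2) = (1/0.016) × 9.33 × 1.152^(2/3) × 0.0084^(1/2) = 58.7 m³/s.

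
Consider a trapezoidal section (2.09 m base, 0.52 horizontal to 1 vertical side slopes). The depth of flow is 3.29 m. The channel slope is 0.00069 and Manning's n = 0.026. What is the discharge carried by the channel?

With bottom width b = 2.09 m and side slope z = 0.52: A = (b + zy)y = (2.09 + 0.52×3.29)×3.29 = 12.5 m²; P = b + 2y√(1+z²) = 2.09 + 2×3.29×1.127 = 9.506 m.
Hydraulic radius R = A/P = 12.5/9.506 = 1.315 m.
Manning's equation: Q = (1/n) A R^(2/3) S^(1/2) = (1/0.026) × 12.5 × 1.315^(2/3) × 0.00069^(1/2) = 15.2 m³/s.

Q = 15.2 m³/s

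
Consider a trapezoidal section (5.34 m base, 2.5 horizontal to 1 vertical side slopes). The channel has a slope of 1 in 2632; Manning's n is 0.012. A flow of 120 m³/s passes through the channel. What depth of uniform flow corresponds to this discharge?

Manning's equation rearranged: A R^(2/3) = nQ / (1·√S) = 0.012 × 120 / (√0.0003799) = 73.88.
Try y = 2.53 m: A R^(2/3) = 39.63 — low.
Try y = 4.33 m: A R^(2/3) = 126.9 — high.
Try y = 3.39 m: A R^(2/3) = 73.97 — ≈ 73.88.

y_n = 3.39 m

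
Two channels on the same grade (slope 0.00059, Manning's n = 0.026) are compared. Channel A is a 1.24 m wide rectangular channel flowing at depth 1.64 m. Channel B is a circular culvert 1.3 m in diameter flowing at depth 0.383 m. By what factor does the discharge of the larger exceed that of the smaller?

Channel A: Flow area A = b·y = 1.24 × 1.64 = 2.034 m². Wetted perimeter P = b + 2y = 1.24 + 2×1.64 = 4.52 m. Hydraulic radius R = A/P = 2.034/4.52 = 0.4499 m. Q_A = (1/0.026)·2.034·0.4499^(2/3)·√0.00059 = 1.116 m³/s.
Channel B: For a circular section of diameter D = 1.3 m at depth y = 0.383 m, the central angle is θ = 2 arccos(1 − 2y/D) = 2.295 rad. Then A = (D²/8)(θ − sin θ) = 0.3266 m² and P = Dθ/2 = 1.492 m. Hydraulic radius R = A/P = 0.3266/1.492 = 0.2189 m. Q_B = (1/0.026)·0.3266·0.2189^(2/3)·√0.00059 = 0.1108 m³/s.
The larger discharge is 1.116 m³/s and the smaller is 0.1108 m³/s; the ratio is 10.1.

10.1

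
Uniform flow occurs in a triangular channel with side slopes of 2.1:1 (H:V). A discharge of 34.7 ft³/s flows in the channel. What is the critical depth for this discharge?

y_c = 1.76 ft

At critical depth, Q² T / (g A³) = 1, i.e. A³/T = Q²/g = 34.7²/32.2 = 37.39.
Trying y = 2.08 ft: A³/T = 85.85 — over.
Trying y = 1.56 ft: A³/T = 20.37 — short.
Trying y = 1.76 ft: A³/T = 37.24 — ≈ 37.39.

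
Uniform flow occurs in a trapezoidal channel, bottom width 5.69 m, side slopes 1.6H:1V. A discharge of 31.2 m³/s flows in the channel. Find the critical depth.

At critical depth, Q² T / (g A³) = 1, i.e. A³/T = Q²/g = 31.2²/9.81 = 99.23.
At y = 1.43 m: A³/T = 144.6 — high.
At y = 1.13 m: A³/T = 65.36 — low.
At y = 1.28 m: A³/T = 99.29 — close enough.

y_c = 1.28 m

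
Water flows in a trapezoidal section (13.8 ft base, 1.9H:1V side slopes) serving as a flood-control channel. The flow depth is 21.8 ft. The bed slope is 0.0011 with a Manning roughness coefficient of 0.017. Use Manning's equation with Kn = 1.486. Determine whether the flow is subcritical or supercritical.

With bottom width b = 13.8 ft and side slope z = 1.9: A = (b + zy)y = (13.8 + 1.9×21.8)×21.8 = 1204 ft²; P = b + 2y√(1+z²) = 13.8 + 2×21.8×2.147 = 107.4 ft.
Hydraulic radius R = A/P = 1204/107.4 = 11.21 ft.
V = (1.486/n) R^(2/3) √S = (1.486/0.017) × 11.21^(2/3) × √0.0011 = 14.52 ft/s. Hydraulic depth D_h = A/T = 1204/96.64 = 12.46 ft.
Froude number Fr = V/√(g·D_h) = 14.52/√(32.2×12.46) = 0.725, which is less than 1, so the flow is subcritical.

subcritical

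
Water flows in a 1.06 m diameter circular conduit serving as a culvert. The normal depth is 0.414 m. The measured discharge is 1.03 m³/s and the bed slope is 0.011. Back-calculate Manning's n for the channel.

n = 0.012

For a circular section of diameter D = 1.06 m at depth y = 0.414 m, the central angle is θ = 2 arccos(1 − 2y/D) = 2.7 rad. Then A = (D²/8)(θ − sin θ) = 0.3193 m² and P = Dθ/2 = 1.431 m.
Hydraulic radius R = A/P = 0.3193/1.431 = 0.2231 m.
Rearranging Manning's equation: n = (1/Q) A R^(2/3) S^(1/2) = (1/1.03) × 0.3193 × 0.2231^(2/3) × √0.011 = 0.012.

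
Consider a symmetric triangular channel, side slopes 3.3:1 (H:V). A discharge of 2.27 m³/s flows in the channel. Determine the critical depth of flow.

y_c = 0.626 m

At critical depth, Q² T / (g A³) = 1, i.e. A³/T = Q²/g = 2.27²/9.81 = 0.5253.
Trying y = 0.734 m: A³/T = 1.16 — over.
Trying y = 0.547 m: A³/T = 0.2666 — short.
Trying y = 0.626 m: A³/T = 0.5234 — ≈ 0.5253.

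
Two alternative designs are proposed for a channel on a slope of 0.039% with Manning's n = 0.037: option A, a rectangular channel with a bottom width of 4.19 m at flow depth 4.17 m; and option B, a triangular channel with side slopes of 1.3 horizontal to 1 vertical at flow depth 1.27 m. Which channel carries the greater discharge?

channel A

Channel A: Flow area A = b·y = 4.19 × 4.17 = 17.47 m². Wetted perimeter P = b + 2y = 4.19 + 2×4.17 = 12.53 m. Hydraulic radius R = A/P = 17.47/12.53 = 1.394 m. Q_A = (1/0.037)·17.47·1.394^(2/3)·√0.00039 = 11.64 m³/s.
Channel B: For a triangular section with side slope z = 1.3: A = zy² = 1.3×1.27² = 2.097 m²; P = 2y√(1+z²) = 2×1.27×1.64 = 4.166 m. Hydraulic radius R = A/P = 2.097/4.166 = 0.5033 m. Q_B = (1/0.037)·2.097·0.5033^(2/3)·√0.00039 = 0.7081 m³/s.
Q_A = 11.64 m³/s vs Q_B = 0.7081 m³/s, so channel A carries more.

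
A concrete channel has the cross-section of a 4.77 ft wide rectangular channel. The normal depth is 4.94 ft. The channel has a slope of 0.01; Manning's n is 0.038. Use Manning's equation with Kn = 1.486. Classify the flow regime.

subcritical

Flow area A = b·y = 4.77 × 4.94 = 23.56 ft². Wetted perimeter P = b + 2y = 4.77 + 2×4.94 = 14.65 ft.
Hydraulic radius R = A/P = 23.56/14.65 = 1.608 ft.
V = (1.486/n) R^(2/3) √S = (1.486/0.038) × 1.608^(2/3) × √0.01 = 5.368 ft/s. Hydraulic depth D_h = A/T = 23.56/4.77 = 4.94 ft.
Froude number Fr = V/√(g·D_h) = 5.368/√(32.2×4.94) = 0.426, which is less than 1, so the flow is subcritical.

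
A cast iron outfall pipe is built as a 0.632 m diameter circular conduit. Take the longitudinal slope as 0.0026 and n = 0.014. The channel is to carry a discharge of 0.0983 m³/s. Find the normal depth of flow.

y_n = 0.235 m

Manning's equation rearranged: A R^(2/3) = nQ / (1·√S) = 0.014 × 0.0983 / (√0.0026) = 0.02699.
At y = 0.205 m: A R^(2/3) = 0.02087 — too small.
At y = 0.235 m: A R^(2/3) = 0.027 — close enough.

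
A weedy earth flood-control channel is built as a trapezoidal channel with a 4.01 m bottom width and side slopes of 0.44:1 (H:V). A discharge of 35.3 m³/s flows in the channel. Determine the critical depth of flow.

At critical depth, Q² T / (g A³) = 1, i.e. A³/T = Q²/g = 35.3²/9.81 = 127.
Trying y = 1.42 m: A³/T = 54.2 — short.
Trying y = 2.2 m: A³/T = 220.9 — over.
Trying y = 1.85 m: A³/T = 126.1 — ≈ 127.

y_c = 1.85 m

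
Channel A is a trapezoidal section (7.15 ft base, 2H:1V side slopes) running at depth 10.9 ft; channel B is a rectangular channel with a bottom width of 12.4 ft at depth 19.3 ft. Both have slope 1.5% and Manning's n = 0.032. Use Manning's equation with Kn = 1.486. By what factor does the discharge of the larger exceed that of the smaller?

Channel A: With bottom width b = 7.15 ft and side slope z = 2: A = (b + zy)y = (7.15 + 2×10.9)×10.9 = 315.6 ft²; P = b + 2y√(1+z²) = 7.15 + 2×10.9×2.236 = 55.9 ft. Hydraulic radius R = A/P = 315.6/55.9 = 5.645 ft. Q_A = (1.486/0.032)·315.6·5.645^(2/3)·√0.015 = 5690 ft³/s.
Channel B: Flow area A = b·y = 12.4 × 19.3 = 239.3 ft². Wetted perimeter P = b + 2y = 12.4 + 2×19.3 = 51 ft. Hydraulic radius R = A/P = 239.3/51 = 4.693 ft. Q_B = (1.486/0.032)·239.3·4.693^(2/3)·√0.015 = 3815 ft³/s.
The larger discharge is 5690 ft³/s and the smaller is 3815 ft³/s; the ratio is 1.49.

1.49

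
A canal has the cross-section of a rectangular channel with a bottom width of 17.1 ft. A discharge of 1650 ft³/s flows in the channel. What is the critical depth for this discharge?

y_c = 6.61 ft

For a rectangular channel, critical depth y_c = (q²/g)^(1/3) where q = Q/b = 1650/17.1 = 96.49 ft²/s.
So y_c = (96.49²/32.2)^(1/3) = 6.61 ft.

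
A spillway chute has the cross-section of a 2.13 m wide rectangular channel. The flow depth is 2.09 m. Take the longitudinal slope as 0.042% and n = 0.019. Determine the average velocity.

V = 0.855 m/s

Flow area A = b·y = 2.13 × 2.09 = 4.452 m². Wetted perimeter P = b + 2y = 2.13 + 2×2.09 = 6.31 m.
Hydraulic radius R = A/P = 4.452/6.31 = 0.7055 m.
From Manning's equation, V = (1/n) R^(2/3) S^(1/2) = (1/0.019) × 0.7055^(2/3) × 0.00042^(1/2) = 0.855 m/s.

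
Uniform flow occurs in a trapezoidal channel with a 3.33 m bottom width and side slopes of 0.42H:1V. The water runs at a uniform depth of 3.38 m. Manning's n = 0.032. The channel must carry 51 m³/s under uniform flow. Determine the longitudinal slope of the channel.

With bottom width b = 3.33 m and side slope z = 0.42: A = (b + zy)y = (3.33 + 0.42×3.38)×3.38 = 16.05 m²; P = b + 2y√(1+z²) = 3.33 + 2×3.38×1.085 = 10.66 m.
Hydraulic radius R = A/P = 16.05/10.66 = 1.506 m.
From Manning's equation, S = [nQ / (1 A R^(2/3))]² = [0.032 × 51 / (1 × 16.05 × 1.506^(2/3))]² = 0.00599.

S = 0.00599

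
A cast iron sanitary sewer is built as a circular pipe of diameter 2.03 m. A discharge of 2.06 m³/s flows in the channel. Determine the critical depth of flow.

At critical depth, Q² T / (g A³) = 1, i.e. A³/T = Q²/g = 2.06²/9.81 = 0.4326.
At y = 0.814 m: A³/T = 0.8968 — high.
At y = 0.516 m: A³/T = 0.1537 — low.
At y = 0.674 m: A³/T = 0.4334 — ≈ 0.4326.

y_c = 0.674 m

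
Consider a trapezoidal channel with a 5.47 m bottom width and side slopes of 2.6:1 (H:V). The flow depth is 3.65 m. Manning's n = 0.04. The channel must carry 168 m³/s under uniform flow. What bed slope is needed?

S = 0.00558

With bottom width b = 5.47 m and side slope z = 2.6: A = (b + zy)y = (5.47 + 2.6×3.65)×3.65 = 54.6 m²; P = b + 2y√(1+z²) = 5.47 + 2×3.65×2.786 = 25.81 m.
Hydraulic radius R = A/P = 54.6/25.81 = 2.116 m.
From Manning's equation, S = [nQ / (1 A R^(2/3))]² = [0.04 × 168 / (1 × 54.6 × 2.116^(2/3))]² = 0.00558.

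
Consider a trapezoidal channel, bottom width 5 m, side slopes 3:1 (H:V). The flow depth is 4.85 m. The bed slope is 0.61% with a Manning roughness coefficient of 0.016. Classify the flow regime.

With bottom width b = 5 m and side slope z = 3: A = (b + zy)y = (5 + 3×4.85)×4.85 = 94.82 m²; P = b + 2y√(1+z²) = 5 + 2×4.85×3.162 = 35.67 m.
Hydraulic radius R = A/P = 94.82/35.67 = 2.658 m.
V = (1/n) R^(2/3) √S = (1/0.016) × 2.658^(2/3) × √0.0061 = 9.366 m/s. Hydraulic depth D_h = A/T = 94.82/34.1 = 2.781 m.
Froude number Fr = V/√(g·D_h) = 9.366/√(9.81×2.781) = 1.79, which is greater than 1, so the flow is supercritical.

supercritical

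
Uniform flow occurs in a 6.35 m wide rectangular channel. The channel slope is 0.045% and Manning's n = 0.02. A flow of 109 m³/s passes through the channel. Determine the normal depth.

y_n = 9.14 m

Manning's equation rearranged: A R^(2/3) = nQ / (1·√S) = 0.02 × 109 / (√0.00045) = 102.8.
At y = 6.57 m: A R^(2/3) = 69.29 — too small.
At y = 10.5 m: A R^(2/3) = 120.8 — too large.
At y = 9.14 m: A R^(2/3) = 102.8 — close enough.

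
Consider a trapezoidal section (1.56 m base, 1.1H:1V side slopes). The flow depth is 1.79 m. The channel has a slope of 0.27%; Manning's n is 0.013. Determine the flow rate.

Q = 23.8 m³/s

With bottom width b = 1.56 m and side slope z = 1.1: A = (b + zy)y = (1.56 + 1.1×1.79)×1.79 = 6.317 m²; P = b + 2y√(1+z²) = 1.56 + 2×1.79×1.487 = 6.882 m.
Hydraulic radius R = A/P = 6.317/6.882 = 0.9179 m.
Manning's equation: Q = (1/n) A R^(2/3) S^(1/2) = (1/0.013) × 6.317 × 0.9179^(2/3) × 0.0027^(1/2) = 23.8 m³/s.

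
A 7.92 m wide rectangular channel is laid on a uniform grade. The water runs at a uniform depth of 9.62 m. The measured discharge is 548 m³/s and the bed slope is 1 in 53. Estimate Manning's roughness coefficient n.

n = 0.038

Flow area A = b·y = 7.92 × 9.62 = 76.19 m². Wetted perimeter P = b + 2y = 7.92 + 2×9.62 = 27.16 m.
Hydraulic radius R = A/P = 76.19/27.16 = 2.805 m.
Rearranging Manning's equation: n = (1/Q) A R^(2/3) S^(1/2) = (1/548) × 76.19 × 2.805^(2/3) × √0.01887 = 0.038.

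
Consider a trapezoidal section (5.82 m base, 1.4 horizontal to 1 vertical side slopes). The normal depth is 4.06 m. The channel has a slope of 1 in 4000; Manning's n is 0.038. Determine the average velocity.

With bottom width b = 5.82 m and side slope z = 1.4: A = (b + zy)y = (5.82 + 1.4×4.06)×4.06 = 46.71 m²; P = b + 2y√(1+z²) = 5.82 + 2×4.06×1.72 = 19.79 m.
Hydraulic radius R = A/P = 46.71/19.79 = 2.36 m.
From Manning's equation, V = (1/n) R^(2/3) S^(1/2) = (1/0.038) × 2.36^(2/3) × 0.00025^(1/2) = 0.738 m/s.

V = 0.738 m/s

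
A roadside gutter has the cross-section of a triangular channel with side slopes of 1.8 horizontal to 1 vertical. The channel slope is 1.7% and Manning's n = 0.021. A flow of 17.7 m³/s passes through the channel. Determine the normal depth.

Manning's equation rearranged: A R^(2/3) = nQ / (1·√S) = 0.021 × 17.7 / (√0.017) = 2.851.
Trying y = 1.61 m: A R^(2/3) = 3.691 — high.
Trying y = 1.01 m: A R^(2/3) = 1.065 — low.
Trying y = 1.46 m: A R^(2/3) = 2.844 — matches.

y_n = 1.46 m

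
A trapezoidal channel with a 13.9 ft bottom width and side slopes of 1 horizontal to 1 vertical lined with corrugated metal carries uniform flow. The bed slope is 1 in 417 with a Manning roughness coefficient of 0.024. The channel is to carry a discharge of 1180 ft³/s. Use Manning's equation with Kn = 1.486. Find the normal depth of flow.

Manning's equation rearranged: A R^(2/3) = nQ / (1.486·√S) = 0.024 × 1180 / (1.486 × √0.002398) = 389.2.
At y = 8.68 ft: A R^(2/3) = 580.5 — high.
At y = 5.4 ft: A R^(2/3) = 243.6 — low.
At y = 7 ft: A R^(2/3) = 389.3 — ≈ 389.2.

y_n = 7 ft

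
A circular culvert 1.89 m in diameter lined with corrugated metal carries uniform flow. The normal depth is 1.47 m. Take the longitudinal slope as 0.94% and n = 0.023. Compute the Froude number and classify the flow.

subcritical

For a circular section of diameter D = 1.89 m at depth y = 1.47 m, the central angle is θ = 2 arccos(1 − 2y/D) = 4.32 rad. Then A = (D²/8)(θ − sin θ) = 2.341 m² and P = Dθ/2 = 4.082 m.
Hydraulic radius R = A/P = 2.341/4.082 = 0.5736 m.
V = (1/n) R^(2/3) √S = (1/0.023) × 0.5736^(2/3) × √0.0094 = 2.91 m/s. Hydraulic depth D_h = A/T = 2.341/1.571 = 1.49 m.
Froude number Fr = V/√(g·D_h) = 2.91/√(9.81×1.49) = 0.761, which is less than 1, so the flow is subcritical.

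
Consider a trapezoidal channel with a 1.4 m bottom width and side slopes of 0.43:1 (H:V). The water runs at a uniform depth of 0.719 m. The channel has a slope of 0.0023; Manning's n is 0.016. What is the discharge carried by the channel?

Q = 2.05 m³/s

With bottom width b = 1.4 m and side slope z = 0.43: A = (b + zy)y = (1.4 + 0.43×0.719)×0.719 = 1.229 m²; P = b + 2y√(1+z²) = 1.4 + 2×0.719×1.089 = 2.965 m.
Hydraulic radius R = A/P = 1.229/2.965 = 0.4144 m.
Manning's equation: Q = (1/n) A R^(2/3) S^(1/2) = (1/0.016) × 1.229 × 0.4144^(2/3) × 0.0023^(1/2) = 2.05 m³/s.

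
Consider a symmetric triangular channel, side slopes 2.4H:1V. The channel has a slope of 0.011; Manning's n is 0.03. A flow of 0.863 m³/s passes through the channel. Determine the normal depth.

y_n = 0.517 m

Manning's equation rearranged: A R^(2/3) = nQ / (1·√S) = 0.03 × 0.863 / (√0.011) = 0.2469.
Try y = 0.562 m: A R^(2/3) = 0.3083 — high.
Try y = 0.392 m: A R^(2/3) = 0.118 — low.
Try y = 0.517 m: A R^(2/3) = 0.2468 — matches.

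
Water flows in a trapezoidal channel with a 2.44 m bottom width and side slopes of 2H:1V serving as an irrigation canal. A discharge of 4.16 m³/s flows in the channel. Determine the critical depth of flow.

At critical depth, Q² T / (g A³) = 1, i.e. A³/T = Q²/g = 4.16²/9.81 = 1.764.
Trying y = 0.626 m: A³/T = 2.497 — over.
Trying y = 0.427 m: A³/T = 0.6708 — short.
Trying y = 0.567 m: A³/T = 1.768 — ≈ 1.764.

y_c = 0.567 m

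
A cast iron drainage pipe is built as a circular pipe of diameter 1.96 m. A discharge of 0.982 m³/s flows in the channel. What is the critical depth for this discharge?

y_c = 0.465 m

At critical depth, Q² T / (g A³) = 1, i.e. A³/T = Q²/g = 0.982²/9.81 = 0.0983.
Try y = 0.587 m: A³/T = 0.244 — over.
Try y = 0.336 m: A³/T = 0.02761 — short.
Try y = 0.465 m: A³/T = 0.09858 — close enough.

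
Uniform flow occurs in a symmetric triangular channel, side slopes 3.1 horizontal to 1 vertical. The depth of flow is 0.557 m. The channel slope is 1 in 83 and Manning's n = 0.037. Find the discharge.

For a triangular section with side slope z = 3.1: A = zy² = 3.1×0.557² = 0.9618 m²; P = 2y√(1+z²) = 2×0.557×3.257 = 3.629 m.
Hydraulic radius R = A/P = 0.9618/3.629 = 0.2651 m.
Manning's equation: Q = (1/n) A R^(2/3) S^(1/2) = (1/0.037) × 0.9618 × 0.2651^(2/3) × 0.01205^(1/2) = 1.18 m³/s.

Q = 1.18 m³/s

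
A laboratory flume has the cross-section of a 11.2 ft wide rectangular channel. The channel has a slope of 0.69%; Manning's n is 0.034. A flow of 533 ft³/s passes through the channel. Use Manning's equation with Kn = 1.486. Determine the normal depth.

Manning's equation rearranged: A R^(2/3) = nQ / (1.486·√S) = 0.034 × 533 / (1.486 × √0.0069) = 146.8.
Try y = 5.21 ft: A R^(2/3) = 113.1 — too small.
Try y = 7.03 ft: A R^(2/3) = 168 — too large.
Try y = 6.34 ft: A R^(2/3) = 146.8 — ≈ 146.8.

y_n = 6.34 ft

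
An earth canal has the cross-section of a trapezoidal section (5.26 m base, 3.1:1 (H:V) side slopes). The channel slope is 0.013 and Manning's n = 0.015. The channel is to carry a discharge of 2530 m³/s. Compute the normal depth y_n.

Manning's equation rearranged: A R^(2/3) = nQ / (1·√S) = 0.015 × 2530 / (√0.013) = 332.8.
At y = 5.12 m: A R^(2/3) = 215 — low.
At y = 7.83 m: A R^(2/3) = 593.3 — high.
At y = 6.16 m: A R^(2/3) = 332.9 — close enough.

y_n = 6.16 m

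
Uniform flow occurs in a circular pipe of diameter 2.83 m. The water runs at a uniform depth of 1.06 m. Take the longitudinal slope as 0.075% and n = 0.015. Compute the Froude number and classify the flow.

For a circular section of diameter D = 2.83 m at depth y = 1.06 m, the central angle is θ = 2 arccos(1 − 2y/D) = 2.634 rad. Then A = (D²/8)(θ − sin θ) = 2.151 m² and P = Dθ/2 = 3.728 m.
Hydraulic radius R = A/P = 2.151/3.728 = 0.5771 m.
V = (1/n) R^(2/3) √S = (1/0.015) × 0.5771^(2/3) × √0.00075 = 1.265 m/s. Hydraulic depth D_h = A/T = 2.151/2.739 = 0.7852 m.
Froude number Fr = V/√(g·D_h) = 1.265/√(9.81×0.7852) = 0.456, which is less than 1, so the flow is subcritical.

subcritical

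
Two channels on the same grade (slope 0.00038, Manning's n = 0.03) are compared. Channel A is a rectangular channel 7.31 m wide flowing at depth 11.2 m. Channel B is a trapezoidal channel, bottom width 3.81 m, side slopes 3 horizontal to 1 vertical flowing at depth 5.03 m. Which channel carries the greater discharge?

channel B

Channel A: Flow area A = b·y = 7.31 × 11.2 = 81.87 m². Wetted perimeter P = b + 2y = 7.31 + 2×11.2 = 29.71 m. Hydraulic radius R = A/P = 81.87/29.71 = 2.756 m. Q_A = (1/0.03)·81.87·2.756^(2/3)·√0.00038 = 104.6 m³/s.
Channel B: With bottom width b = 3.81 m and side slope z = 3: A = (b + zy)y = (3.81 + 3×5.03)×5.03 = 95.07 m²; P = b + 2y√(1+z²) = 3.81 + 2×5.03×3.162 = 35.62 m. Hydraulic radius R = A/P = 95.07/35.62 = 2.669 m. Q_B = (1/0.03)·95.07·2.669^(2/3)·√0.00038 = 118.9 m³/s.
Q_A = 104.6 m³/s vs Q_B = 118.9 m³/s, so channel B carries more.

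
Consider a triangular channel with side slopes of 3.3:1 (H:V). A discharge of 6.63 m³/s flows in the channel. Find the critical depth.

y_c = 0.962 m

At critical depth, Q² T / (g A³) = 1, i.e. A³/T = Q²/g = 6.63²/9.81 = 4.481.
Try y = 1.18 m: A³/T = 12.46 — too large.
Try y = 0.671 m: A³/T = 0.7406 — too small.
Try y = 0.962 m: A³/T = 4.486 — ≈ 4.481.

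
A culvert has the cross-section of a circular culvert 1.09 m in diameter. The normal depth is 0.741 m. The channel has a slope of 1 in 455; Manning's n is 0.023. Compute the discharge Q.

Q = 0.644 m³/s

For a circular section of diameter D = 1.09 m at depth y = 0.741 m, the central angle is θ = 2 arccos(1 − 2y/D) = 3.877 rad. Then A = (D²/8)(θ − sin θ) = 0.6755 m² and P = Dθ/2 = 2.113 m.
Hydraulic radius R = A/P = 0.6755/2.113 = 0.3197 m.
Manning's equation: Q = (1/n) A R^(2/3) S^(1/2) = (1/0.023) × 0.6755 × 0.3197^(2/3) × 0.002198^(1/2) = 0.644 m³/s.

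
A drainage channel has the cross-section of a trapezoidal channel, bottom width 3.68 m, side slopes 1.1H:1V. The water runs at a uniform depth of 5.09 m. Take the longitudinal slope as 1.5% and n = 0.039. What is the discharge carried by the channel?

Q = 274 m³/s

With bottom width b = 3.68 m and side slope z = 1.1: A = (b + zy)y = (3.68 + 1.1×5.09)×5.09 = 47.23 m²; P = b + 2y√(1+z²) = 3.68 + 2×5.09×1.487 = 18.81 m.
Hydraulic radius R = A/P = 47.23/18.81 = 2.51 m.
Manning's equation: Q = (1/n) A R^(2/3) S^(1/2) = (1/0.039) × 47.23 × 2.51^(2/3) × 0.015^(1/2) = 274 m³/s.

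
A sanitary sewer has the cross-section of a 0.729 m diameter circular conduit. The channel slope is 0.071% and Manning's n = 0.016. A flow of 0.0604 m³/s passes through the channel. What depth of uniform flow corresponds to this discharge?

Manning's equation rearranged: A R^(2/3) = nQ / (1·√S) = 0.016 × 0.0604 / (√0.00071) = 0.03627.
At y = 0.198 m: A R^(2/3) = 0.02164 — short.
At y = 0.31 m: A R^(2/3) = 0.05052 — over.
At y = 0.259 m: A R^(2/3) = 0.03629 — ≈ 0.03627.

y_n = 0.259 m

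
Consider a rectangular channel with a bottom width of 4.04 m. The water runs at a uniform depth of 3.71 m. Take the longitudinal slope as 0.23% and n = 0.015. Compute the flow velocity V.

V = 3.82 m/s

Flow area A = b·y = 4.04 × 3.71 = 14.99 m². Wetted perimeter P = b + 2y = 4.04 + 2×3.71 = 11.46 m.
Hydraulic radius R = A/P = 14.99/11.46 = 1.308 m.
From Manning's equation, V = (1/n) R^(2/3) S^(1/2) = (1/0.015) × 1.308^(2/3) × 0.0023^(1/2) = 3.82 m/s.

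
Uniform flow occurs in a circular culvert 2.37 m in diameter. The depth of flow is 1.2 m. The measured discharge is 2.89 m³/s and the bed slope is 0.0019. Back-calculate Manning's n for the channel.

For a circular section of diameter D = 2.37 m at depth y = 1.2 m, the central angle is θ = 2 arccos(1 − 2y/D) = 3.167 rad. Then A = (D²/8)(θ − sin θ) = 2.241 m² and P = Dθ/2 = 3.753 m.
Hydraulic radius R = A/P = 2.241/3.753 = 0.5972 m.
Rearranging Manning's equation: n = (1/Q) A R^(2/3) S^(1/2) = (1/2.89) × 2.241 × 0.5972^(2/3) × √0.0019 = 0.024.

n = 0.024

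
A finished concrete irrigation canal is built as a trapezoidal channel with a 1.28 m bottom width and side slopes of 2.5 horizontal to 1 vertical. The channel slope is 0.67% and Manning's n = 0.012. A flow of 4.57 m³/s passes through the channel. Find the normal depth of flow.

Manning's equation rearranged: A R^(2/3) = nQ / (1·√S) = 0.012 × 4.57 / (√0.0067) = 0.67.
Try y = 0.379 m: A R^(2/3) = 0.3388 — low.
Try y = 0.666 m: A R^(2/3) = 1.07 — high.
Try y = 0.532 m: A R^(2/3) = 0.6697 — matches.

y_n = 0.532 m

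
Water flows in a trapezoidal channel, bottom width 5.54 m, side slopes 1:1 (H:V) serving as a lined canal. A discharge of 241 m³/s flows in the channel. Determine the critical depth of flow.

y_c = 4.42 m

At critical depth, Q² T / (g A³) = 1, i.e. A³/T = Q²/g = 241²/9.81 = 5921.
Trying y = 3.54 m: A³/T = 2632 — short.
Trying y = 4.9 m: A³/T = 8727 — over.
Trying y = 4.42 m: A³/T = 5933 — ≈ 5921.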